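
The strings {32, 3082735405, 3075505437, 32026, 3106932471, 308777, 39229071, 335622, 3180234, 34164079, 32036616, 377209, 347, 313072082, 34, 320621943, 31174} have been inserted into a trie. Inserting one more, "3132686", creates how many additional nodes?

4

Walking "3132686" from the root, the first 3 characters ("313") follow existing edges; "2" is the first miss.
New nodes needed: |"3132686"| − 3 = 7 − 3 = 4.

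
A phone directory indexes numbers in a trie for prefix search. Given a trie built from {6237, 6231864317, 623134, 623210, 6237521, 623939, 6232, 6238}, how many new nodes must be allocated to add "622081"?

4

"62" is already a path in the trie; the remaining "2081" must be added.
New nodes needed: |"622081"| − 2 = 6 − 2 = 4.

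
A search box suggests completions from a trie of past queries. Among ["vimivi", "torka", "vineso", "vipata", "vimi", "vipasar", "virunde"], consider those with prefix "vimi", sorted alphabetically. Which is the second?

Filter for "vimi…" and sort: "vimi", "vimivi"
Position 2: vimivi

vimivi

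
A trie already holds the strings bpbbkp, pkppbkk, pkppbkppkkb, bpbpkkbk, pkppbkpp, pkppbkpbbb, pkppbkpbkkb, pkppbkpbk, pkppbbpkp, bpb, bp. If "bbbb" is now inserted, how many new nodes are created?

3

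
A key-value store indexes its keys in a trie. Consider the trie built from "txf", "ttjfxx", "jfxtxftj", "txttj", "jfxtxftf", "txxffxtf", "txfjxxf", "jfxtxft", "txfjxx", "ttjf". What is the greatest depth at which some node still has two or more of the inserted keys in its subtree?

7

The deepest shared node is where two words last agree before diverging.
e.g. "jfxtxft" and "jfxtxftf" share the prefix "jfxtxft" of length 7; no pair shares a longer one.
Longest shared-prefix length: 7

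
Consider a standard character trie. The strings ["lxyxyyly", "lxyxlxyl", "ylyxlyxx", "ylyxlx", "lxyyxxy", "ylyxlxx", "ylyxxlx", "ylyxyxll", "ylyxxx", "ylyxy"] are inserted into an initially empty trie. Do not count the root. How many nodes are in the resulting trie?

Insert word by word; a character creates a node only if that edge doesn't already exist:
  "lxyxyyly" → 8 new (l, x, y, x, y, y, l, y)
  "lxyxlxyl" → prefix "lxyx" already present; 4 new (l, x, y, l)
  "ylyxlyxx" → 8 new (y, l, y, x, l, y, x, x)
  "ylyxlx" → prefix "ylyxl" already present; 1 new (x)
  "lxyyxxy" → prefix "lxy" already present; 4 new (y, x, x, y)
  "ylyxlxx" → prefix "ylyxlx" already present; 1 new (x)
  "ylyxxlx" → prefix "ylyx" already present; 3 new (x, l, x)
  "ylyxyxll" → prefix "ylyx" already present; 4 new (y, x, l, l)
  "ylyxxx" → prefix "ylyxx" already present; 1 new (x)
  "ylyxy" → prefix "ylyxy" already present; 0 new (none)
Total nodes = 8 + 4 + 8 + 1 + 4 + 1 + 3 + 4 + 1 + 0 = 34

34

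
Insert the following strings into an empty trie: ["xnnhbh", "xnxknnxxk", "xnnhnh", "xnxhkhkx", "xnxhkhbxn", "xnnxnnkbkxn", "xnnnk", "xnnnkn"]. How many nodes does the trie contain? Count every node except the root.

Trace insertions, counting only characters that open a new branch:
  "xnnhbh" → 6 new (x, n, n, h, b, h)
  "xnxknnxxk" → prefix "xn" already present; 7 new (x, k, n, n, x, x, k)
  "xnnhnh" → prefix "xnnh" already present; 2 new (n, h)
  "xnxhkhkx" → prefix "xnx" already present; 5 new (h, k, h, k, x)
  "xnxhkhbxn" → prefix "xnxhkh" already present; 3 new (b, x, n)
  "xnnxnnkbkxn" → prefix "xnn" already present; 8 new (x, n, n, k, b, k, x, n)
  "xnnnk" → prefix "xnn" already present; 2 new (n, k)
  "xnnnkn" → prefix "xnnnk" already present; 1 new (n)
Total nodes = 6 + 7 + 2 + 5 + 3 + 8 + 2 + 1 = 34

34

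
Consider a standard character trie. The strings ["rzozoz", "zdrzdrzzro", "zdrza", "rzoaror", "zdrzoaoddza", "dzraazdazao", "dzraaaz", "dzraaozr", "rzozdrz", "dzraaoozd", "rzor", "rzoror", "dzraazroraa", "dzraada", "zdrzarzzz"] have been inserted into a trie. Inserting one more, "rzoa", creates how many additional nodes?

0

Every character of "rzoa" already lies on an existing path (it is a prefix of some stored word).
No new nodes are needed: 0.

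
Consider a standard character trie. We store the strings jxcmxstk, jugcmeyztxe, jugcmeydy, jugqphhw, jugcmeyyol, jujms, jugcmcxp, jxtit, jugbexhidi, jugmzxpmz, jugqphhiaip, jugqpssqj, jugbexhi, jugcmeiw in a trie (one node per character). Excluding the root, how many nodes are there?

Trace insertions, counting only characters that open a new branch:
  "jxcmxstk" → 8 new (j, x, c, m, x, s, t, k)
  "jugcmeyztxe" → prefix "j" already present; 10 new (u, g, c, m, e, y, z, t, x, e)
  "jugcmeydy" → prefix "jugcmey" already present; 2 new (d, y)
  "jugqphhw" → prefix "jug" already present; 5 new (q, p, h, h, w)
  "jugcmeyyol" → prefix "jugcmey" already present; 3 new (y, o, l)
  "jujms" → prefix "ju" already present; 3 new (j, m, s)
  "jugcmcxp" → prefix "jugcm" already present; 3 new (c, x, p)
  "jxtit" → prefix "jx" already present; 3 new (t, i, t)
  "jugbexhidi" → prefix "jug" already present; 7 new (b, e, x, h, i, d, i)
  "jugmzxpmz" → prefix "jug" already present; 6 new (m, z, x, p, m, z)
  "jugqphhiaip" → prefix "jugqphh" already present; 4 new (i, a, i, p)
  "jugqpssqj" → prefix "jugqp" already present; 4 new (s, s, q, j)
  "jugbexhi" → prefix "jugbexhi" already present; 0 new (none)
  "jugcmeiw" → prefix "jugcme" already present; 2 new (i, w)
Total nodes = 8 + 10 + 2 + 5 + 3 + 3 + 3 + 3 + 7 + 6 + 4 + 4 + 0 + 2 = 60

60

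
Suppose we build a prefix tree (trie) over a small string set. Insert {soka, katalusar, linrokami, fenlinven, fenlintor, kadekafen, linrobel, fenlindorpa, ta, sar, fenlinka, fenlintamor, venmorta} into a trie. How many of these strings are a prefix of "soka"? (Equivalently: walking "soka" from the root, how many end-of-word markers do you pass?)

Walk "soka" from the root; an end-of-word marker is hit whenever a stored word is a prefix of "soka".
Prefixes of the query that are stored words: "soka"
Count: 1

1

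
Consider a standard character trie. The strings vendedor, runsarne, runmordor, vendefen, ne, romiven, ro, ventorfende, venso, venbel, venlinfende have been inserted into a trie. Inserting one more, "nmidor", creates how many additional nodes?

"n" is already a path in the trie; the remaining "midor" must be added.
New nodes needed: |"nmidor"| − 1 = 6 − 1 = 5.

5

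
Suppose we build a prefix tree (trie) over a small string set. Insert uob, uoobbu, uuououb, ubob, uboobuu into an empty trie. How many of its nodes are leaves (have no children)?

Leaves are exactly the stored words that no other stored word extends.
Those words: "ubob", "uboobuu", "uob", "uoobbu", "uuououb"
Leaf count: 5

5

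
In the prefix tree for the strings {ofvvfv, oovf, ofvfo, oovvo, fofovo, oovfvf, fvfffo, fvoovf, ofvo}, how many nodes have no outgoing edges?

A leaf is a node with no children — equivalently, the end of a word that is not a proper prefix of any other stored word.
Those words: "fofovo", "fvfffo", "fvoovf", "ofvfo", "ofvo", "ofvvfv", "oovfvf", "oovvo"
Leaf count: 8

8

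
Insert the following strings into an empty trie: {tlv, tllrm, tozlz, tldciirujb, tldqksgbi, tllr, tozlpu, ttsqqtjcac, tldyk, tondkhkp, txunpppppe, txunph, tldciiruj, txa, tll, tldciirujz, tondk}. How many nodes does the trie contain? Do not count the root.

55

Insert word by word; a character creates a node only if that edge doesn't already exist:
  "tlv" → 3 new (t, l, v)
  "tllrm" → prefix "tl" already present; 3 new (l, r, m)
  "tozlz" → prefix "t" already present; 4 new (o, z, l, z)
  "tldciirujb" → prefix "tl" already present; 8 new (d, c, i, i, r, u, j, b)
  "tldqksgbi" → prefix "tld" already present; 6 new (q, k, s, g, b, i)
  "tllr" → prefix "tllr" already present; 0 new (none)
  "tozlpu" → prefix "tozl" already present; 2 new (p, u)
  "ttsqqtjcac" → prefix "t" already present; 9 new (t, s, q, q, t, j, c, a, c)
  "tldyk" → prefix "tld" already present; 2 new (y, k)
  "tondkhkp" → prefix "to" already present; 6 new (n, d, k, h, k, p)
  "txunpppppe" → prefix "t" already present; 9 new (x, u, n, p, p, p, p, p, e)
  "txunph" → prefix "txunp" already present; 1 new (h)
  "tldciiruj" → prefix "tldciiruj" already present; 0 new (none)
  "txa" → prefix "tx" already present; 1 new (a)
  "tll" → prefix "tll" already present; 0 new (none)
  "tldciirujz" → prefix "tldciiruj" already present; 1 new (z)
  "tondk" → prefix "tondk" already present; 0 new (none)
Total nodes = 3 + 3 + 4 + 8 + 6 + 0 + 2 + 9 + 2 + 6 + 9 + 1 + 0 + 1 + 0 + 1 + 0 = 55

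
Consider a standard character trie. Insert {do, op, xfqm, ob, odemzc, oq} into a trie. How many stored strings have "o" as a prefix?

4

Walk to "o"; the words in its subtree are exactly those with that prefix.
Matches: "ob", "odemzc", "op", "oq"
Count: 4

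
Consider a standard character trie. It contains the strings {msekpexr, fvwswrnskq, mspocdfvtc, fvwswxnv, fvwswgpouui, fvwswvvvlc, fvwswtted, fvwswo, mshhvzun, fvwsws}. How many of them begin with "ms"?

Filter for entries beginning with "ms":
Words under "ms": msekpexr, mshhvzun, mspocdfvtc
Count: 3

3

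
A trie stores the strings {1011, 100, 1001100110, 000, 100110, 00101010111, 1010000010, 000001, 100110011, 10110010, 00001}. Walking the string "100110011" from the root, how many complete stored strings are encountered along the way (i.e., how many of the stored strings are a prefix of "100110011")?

3

Check each prefix of "100110011" against the stored set — each match is an end-marker on the path.
Prefixes of the query that are stored words: "100", "100110", "100110011"
Count: 3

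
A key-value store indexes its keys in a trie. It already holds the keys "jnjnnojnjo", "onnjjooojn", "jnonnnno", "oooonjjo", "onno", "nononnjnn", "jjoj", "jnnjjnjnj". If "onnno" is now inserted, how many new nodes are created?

Walking "onnno" from the root, the first 3 characters ("onn") follow existing edges; "n" is the first miss.
Each of the 2 remaining characters creates one node.

2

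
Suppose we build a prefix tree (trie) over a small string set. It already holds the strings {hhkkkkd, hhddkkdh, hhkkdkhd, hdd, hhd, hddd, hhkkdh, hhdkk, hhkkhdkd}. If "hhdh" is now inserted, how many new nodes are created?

"hhd" is already a path in the trie; the remaining "h" must be added.
So 4 − 3 = 1 new nodes.

1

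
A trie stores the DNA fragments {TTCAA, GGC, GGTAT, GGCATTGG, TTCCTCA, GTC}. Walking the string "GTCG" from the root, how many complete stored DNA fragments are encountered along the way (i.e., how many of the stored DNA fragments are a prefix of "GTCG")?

Walk "GTCG" from the root; an end-of-word marker is hit whenever a stored word is a prefix of "GTCG".
Prefixes of the query that are stored words: "GTC"
Count: 1

1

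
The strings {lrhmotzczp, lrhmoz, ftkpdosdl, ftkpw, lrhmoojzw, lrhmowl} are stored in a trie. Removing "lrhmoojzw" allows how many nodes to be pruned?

A node on "lrhmoojzw"'s path can go only if nothing else ends at it or branches off below it.
The suffix "ojzw" (4 nodes) is used only by "lrhmoojzw"; the node for "lrhmo" still has the child "t", so pruning stops there.
Nodes removed: 4

4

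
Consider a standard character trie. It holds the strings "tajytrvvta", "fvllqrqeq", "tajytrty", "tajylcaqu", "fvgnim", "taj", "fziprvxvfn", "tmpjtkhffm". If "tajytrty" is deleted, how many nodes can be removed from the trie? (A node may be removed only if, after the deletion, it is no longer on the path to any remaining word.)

A node on "tajytrty"'s path can go only if nothing else ends at it or branches off below it.
The suffix "ty" (2 nodes) is used only by "tajytrty"; the node for "tajytr" still has the child "v", so pruning stops there.
Nodes removed: 2

2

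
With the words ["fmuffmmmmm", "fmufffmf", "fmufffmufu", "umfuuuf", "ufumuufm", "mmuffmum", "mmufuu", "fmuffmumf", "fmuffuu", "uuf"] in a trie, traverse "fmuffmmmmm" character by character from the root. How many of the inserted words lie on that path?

1

Check each prefix of "fmuffmmmmm" against the stored set — each match is an end-marker on the path.
Prefixes of the query that are stored words: "fmuffmmmmm"
Count: 1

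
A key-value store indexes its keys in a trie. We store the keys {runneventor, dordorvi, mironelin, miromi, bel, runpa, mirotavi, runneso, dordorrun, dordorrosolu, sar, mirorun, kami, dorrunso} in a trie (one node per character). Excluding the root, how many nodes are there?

Insert word by word; a character creates a node only if that edge doesn't already exist:
  "runneventor" → 11 new (r, u, n, n, e, v, e, n, t, o, r)
  "dordorvi" → 8 new (d, o, r, d, o, r, v, i)
  "mironelin" → 9 new (m, i, r, o, n, e, l, i, n)
  "miromi" → prefix "miro" already present; 2 new (m, i)
  "bel" → 3 new (b, e, l)
  "runpa" → prefix "run" already present; 2 new (p, a)
  "mirotavi" → prefix "miro" already present; 4 new (t, a, v, i)
  "runneso" → prefix "runne" already present; 2 new (s, o)
  "dordorrun" → prefix "dordor" already present; 3 new (r, u, n)
  "dordorrosolu" → prefix "dordorr" already present; 5 new (o, s, o, l, u)
  "sar" → 3 new (s, a, r)
  "mirorun" → prefix "miro" already present; 3 new (r, u, n)
  "kami" → 4 new (k, a, m, i)
  "dorrunso" → prefix "dor" already present; 5 new (r, u, n, s, o)
Total nodes = 11 + 8 + 9 + 2 + 3 + 2 + 4 + 2 + 3 + 5 + 3 + 3 + 4 + 5 = 64

64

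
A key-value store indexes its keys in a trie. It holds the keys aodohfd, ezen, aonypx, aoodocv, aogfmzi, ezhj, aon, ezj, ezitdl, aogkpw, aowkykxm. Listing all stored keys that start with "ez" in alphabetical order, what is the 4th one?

DFS of the "ez" subtree visits, in order: "ezen", "ezhj", "ezitdl", "ezj"
The 4th is ezj.

ezj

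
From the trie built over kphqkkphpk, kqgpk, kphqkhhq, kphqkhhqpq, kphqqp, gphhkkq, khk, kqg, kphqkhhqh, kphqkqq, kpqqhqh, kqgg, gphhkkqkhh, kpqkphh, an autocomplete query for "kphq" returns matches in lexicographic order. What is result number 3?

Filter for "kphq…" and sort: "kphqkhhq", "kphqkhhqh", "kphqkhhqpq", "kphqkkphpk", "kphqkqq", "kphqqp"
The 3rd is kphqkhhqpq.

kphqkhhqpq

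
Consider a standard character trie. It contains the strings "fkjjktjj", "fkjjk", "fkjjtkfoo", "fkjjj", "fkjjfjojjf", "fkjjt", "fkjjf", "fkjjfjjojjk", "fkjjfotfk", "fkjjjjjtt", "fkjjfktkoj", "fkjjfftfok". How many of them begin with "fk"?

Traverse to the node for "fk", then collect every word in that subtree.
Matches: "fkjjf", "fkjjfftfok", "fkjjfjjojjk", "fkjjfjojjf", "fkjjfktkoj", "fkjjfotfk", "fkjjj", "fkjjjjjtt", "fkjjk", "fkjjktjj", "fkjjt", "fkjjtkfoo"
Count: 12

12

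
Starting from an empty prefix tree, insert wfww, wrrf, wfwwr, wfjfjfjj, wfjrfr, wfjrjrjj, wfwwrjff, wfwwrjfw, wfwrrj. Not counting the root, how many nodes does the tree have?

28

For each word, the new-node count is its length minus the longest prefix already in the trie:
  "wfww" → 4 new (w, f, w, w)
  "wrrf" → prefix "w" already present; 3 new (r, r, f)
  "wfwwr" → prefix "wfww" already present; 1 new (r)
  "wfjfjfjj" → prefix "wf" already present; 6 new (j, f, j, f, j, j)
  "wfjrfr" → prefix "wfj" already present; 3 new (r, f, r)
  "wfjrjrjj" → prefix "wfjr" already present; 4 new (j, r, j, j)
  "wfwwrjff" → prefix "wfwwr" already present; 3 new (j, f, f)
  "wfwwrjfw" → prefix "wfwwrjf" already present; 1 new (w)
  "wfwrrj" → prefix "wfw" already present; 3 new (r, r, j)
Total nodes = 4 + 3 + 1 + 6 + 3 + 4 + 3 + 1 + 3 = 28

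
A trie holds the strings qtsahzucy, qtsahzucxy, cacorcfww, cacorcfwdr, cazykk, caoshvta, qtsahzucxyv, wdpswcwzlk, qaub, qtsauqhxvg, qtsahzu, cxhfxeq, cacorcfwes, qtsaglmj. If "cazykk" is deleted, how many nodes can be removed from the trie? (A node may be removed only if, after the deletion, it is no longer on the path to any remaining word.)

Walk "cazykk" from the leaf back toward the root, removing each node that no remaining word uses.
The suffix "zykk" (4 nodes) is used only by "cazykk"; the node for "ca" still has the child "c", so pruning stops there.
Nodes removed: 4

4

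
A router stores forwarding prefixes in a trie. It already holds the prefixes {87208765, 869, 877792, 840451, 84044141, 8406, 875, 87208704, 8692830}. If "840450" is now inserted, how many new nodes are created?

1

Walking "840450" from the root, the first 5 characters ("84045") follow existing edges; "0" is the first miss.
Each of the 1 remaining characters creates one node.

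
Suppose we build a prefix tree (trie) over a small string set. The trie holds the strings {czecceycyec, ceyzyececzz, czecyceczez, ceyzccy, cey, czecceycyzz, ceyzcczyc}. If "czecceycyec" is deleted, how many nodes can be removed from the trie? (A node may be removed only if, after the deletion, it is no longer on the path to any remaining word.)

After clearing the end-marker at "czecceycyec", prune upward until reaching a node still needed by another word.
The suffix "ec" (2 nodes) is used only by "czecceycyec"; the node for "czecceycy" still has the child "z", so pruning stops there.
Nodes removed: 2

2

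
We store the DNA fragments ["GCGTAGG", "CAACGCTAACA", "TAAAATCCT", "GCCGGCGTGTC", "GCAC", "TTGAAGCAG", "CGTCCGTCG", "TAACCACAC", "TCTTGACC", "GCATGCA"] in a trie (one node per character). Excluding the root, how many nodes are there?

71

Trace insertions, counting only characters that open a new branch:
  "GCGTAGG" → 7 new (G, C, G, T, A, G, G)
  "CAACGCTAACA" → 11 new (C, A, A, C, G, C, T, A, A, C, A)
  "TAAAATCCT" → 9 new (T, A, A, A, A, T, C, C, T)
  "GCCGGCGTGTC" → prefix "GC" already present; 9 new (C, G, G, C, G, T, G, T, C)
  "GCAC" → prefix "GC" already present; 2 new (A, C)
  "TTGAAGCAG" → prefix "T" already present; 8 new (T, G, A, A, G, C, A, G)
  "CGTCCGTCG" → prefix "C" already present; 8 new (G, T, C, C, G, T, C, G)
  "TAACCACAC" → prefix "TAA" already present; 6 new (C, C, A, C, A, C)
  "TCTTGACC" → prefix "T" already present; 7 new (C, T, T, G, A, C, C)
  "GCATGCA" → prefix "GCA" already present; 4 new (T, G, C, A)
Total nodes = 7 + 11 + 9 + 9 + 2 + 8 + 8 + 6 + 7 + 4 = 71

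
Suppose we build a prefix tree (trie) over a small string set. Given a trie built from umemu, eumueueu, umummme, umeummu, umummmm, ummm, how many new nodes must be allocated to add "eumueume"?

2

Walking "eumueume" from the root, the first 6 characters ("eumueu") follow existing edges; "m" is the first miss.
So 8 − 6 = 2 new nodes.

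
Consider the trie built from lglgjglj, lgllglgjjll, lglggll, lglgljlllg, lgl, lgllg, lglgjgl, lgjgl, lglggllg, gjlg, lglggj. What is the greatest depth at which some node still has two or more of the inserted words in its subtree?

The deepest shared node is where two words last agree before diverging.
e.g. "lglggll" and "lglggllg" share the prefix "lglggll" of length 7; no pair shares a longer one.
Longest shared-prefix length: 7

7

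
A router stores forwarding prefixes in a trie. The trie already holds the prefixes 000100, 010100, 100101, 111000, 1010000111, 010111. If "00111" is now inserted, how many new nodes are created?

"00" is already a path in the trie; the remaining "111" must be added.
Each of the 3 remaining characters creates one node.

3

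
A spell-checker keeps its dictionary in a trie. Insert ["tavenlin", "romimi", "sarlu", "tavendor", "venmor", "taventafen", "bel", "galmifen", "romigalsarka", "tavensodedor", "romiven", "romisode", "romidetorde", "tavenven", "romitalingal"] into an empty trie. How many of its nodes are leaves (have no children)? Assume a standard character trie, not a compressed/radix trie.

Leaves are exactly the stored words that no other stored word extends.
Those words: "bel", "galmifen", "romidetorde", "romigalsarka", "romimi", "romisode", "romitalingal", "romiven", "sarlu", "tavendor", "tavenlin", "tavensodedor", "taventafen", "tavenven", "venmor"
Leaf count: 15

15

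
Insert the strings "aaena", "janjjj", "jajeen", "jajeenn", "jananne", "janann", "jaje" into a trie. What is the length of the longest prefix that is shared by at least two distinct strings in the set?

6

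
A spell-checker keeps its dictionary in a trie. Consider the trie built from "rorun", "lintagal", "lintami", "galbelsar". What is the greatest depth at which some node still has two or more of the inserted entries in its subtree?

The deepest shared node is where two words last agree before diverging.
"lintagal" and "lintami" agree on "linta" (5 characters) before diverging; nothing deeper is shared.
Longest shared-prefix length: 5

5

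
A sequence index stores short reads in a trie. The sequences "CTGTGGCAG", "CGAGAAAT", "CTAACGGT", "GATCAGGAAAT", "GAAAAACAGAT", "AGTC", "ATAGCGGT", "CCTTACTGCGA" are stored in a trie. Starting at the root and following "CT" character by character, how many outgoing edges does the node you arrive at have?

2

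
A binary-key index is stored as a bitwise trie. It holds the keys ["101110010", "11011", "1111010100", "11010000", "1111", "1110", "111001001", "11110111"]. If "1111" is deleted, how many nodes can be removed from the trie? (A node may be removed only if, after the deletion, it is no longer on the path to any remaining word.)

Walk "1111" from the leaf back toward the root, removing each node that no remaining word uses.
Every node on "1111" is still needed (e.g. by "1111010100"), so nothing is freed.
Nodes removed: 0

0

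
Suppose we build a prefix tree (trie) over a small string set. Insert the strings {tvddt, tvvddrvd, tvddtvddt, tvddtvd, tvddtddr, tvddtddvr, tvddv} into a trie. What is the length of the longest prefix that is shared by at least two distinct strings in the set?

7

Equivalently: take the maximum, over all pairs, of their longest common prefix length.
e.g. "tvddtddr" and "tvddtddvr" share the prefix "tvddtdd" of length 7; no pair shares a longer one.
Longest shared-prefix length: 7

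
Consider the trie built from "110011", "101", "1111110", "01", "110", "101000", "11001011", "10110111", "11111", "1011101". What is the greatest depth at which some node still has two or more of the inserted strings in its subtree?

Look for the deepest trie node that still has at least two words in its subtree.
e.g. "11001011" and "110011" share the prefix "11001" of length 5; no pair shares a longer one.
Longest shared-prefix length: 5

5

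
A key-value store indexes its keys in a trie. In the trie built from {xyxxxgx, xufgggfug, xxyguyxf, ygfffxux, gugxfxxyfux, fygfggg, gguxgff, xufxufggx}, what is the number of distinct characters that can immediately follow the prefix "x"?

3

Walk "x" from the root, arriving at one node.
Distinct next characters after "x": u, x, y.
That node has 3 child edges.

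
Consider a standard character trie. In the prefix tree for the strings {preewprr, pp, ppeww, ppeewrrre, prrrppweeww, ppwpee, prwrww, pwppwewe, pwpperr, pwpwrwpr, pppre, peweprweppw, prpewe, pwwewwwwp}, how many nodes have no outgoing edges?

A leaf is a node with no children — equivalently, the end of a word that is not a proper prefix of any other stored word.
Those words: "peweprweppw", "ppeewrrre", "ppeww", "pppre", "ppwpee", "preewprr", "prpewe", "prrrppweeww", "prwrww", "pwpperr", "pwppwewe", "pwpwrwpr", "pwwewwwwp"
Leaf count: 13

13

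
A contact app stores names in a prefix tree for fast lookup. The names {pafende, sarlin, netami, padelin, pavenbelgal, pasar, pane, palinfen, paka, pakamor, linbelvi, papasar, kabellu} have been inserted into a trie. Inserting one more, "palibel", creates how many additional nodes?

3

The longest prefix of "palibel" already in the trie is "pali" (length 4).
New nodes needed: |"palibel"| − 4 = 7 − 4 = 3.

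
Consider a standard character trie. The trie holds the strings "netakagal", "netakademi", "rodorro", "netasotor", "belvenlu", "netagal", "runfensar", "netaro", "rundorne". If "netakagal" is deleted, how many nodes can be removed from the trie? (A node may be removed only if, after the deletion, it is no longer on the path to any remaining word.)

Walk "netakagal" from the leaf back toward the root, removing each node that no remaining word uses.
The suffix "gal" (3 nodes) is used only by "netakagal"; the node for "netaka" still has the child "d", so pruning stops there.
Nodes removed: 3

3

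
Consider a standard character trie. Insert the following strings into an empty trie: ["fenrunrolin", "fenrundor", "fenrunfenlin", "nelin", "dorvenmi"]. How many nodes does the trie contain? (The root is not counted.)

For each word, the new-node count is its length minus the longest prefix already in the trie:
  "fenrunrolin" → 11 new (f, e, n, r, u, n, r, o, l, i, n)
  "fenrundor" → prefix "fenrun" already present; 3 new (d, o, r)
  "fenrunfenlin" → prefix "fenrun" already present; 6 new (f, e, n, l, i, n)
  "nelin" → 5 new (n, e, l, i, n)
  "dorvenmi" → 8 new (d, o, r, v, e, n, m, i)
Total nodes = 11 + 3 + 6 + 5 + 8 = 33

33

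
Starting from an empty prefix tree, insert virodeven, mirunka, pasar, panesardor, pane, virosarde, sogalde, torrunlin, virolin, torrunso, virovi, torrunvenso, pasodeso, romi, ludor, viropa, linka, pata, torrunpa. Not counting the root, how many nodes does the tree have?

86

Insert word by word; a character creates a node only if that edge doesn't already exist:
  "virodeven" → 9 new (v, i, r, o, d, e, v, e, n)
  "mirunka" → 7 new (m, i, r, u, n, k, a)
  "pasar" → 5 new (p, a, s, a, r)
  "panesardor" → prefix "pa" already present; 8 new (n, e, s, a, r, d, o, r)
  "pane" → prefix "pane" already present; 0 new (none)
  "virosarde" → prefix "viro" already present; 5 new (s, a, r, d, e)
  "sogalde" → 7 new (s, o, g, a, l, d, e)
  "torrunlin" → 9 new (t, o, r, r, u, n, l, i, n)
  "virolin" → prefix "viro" already present; 3 new (l, i, n)
  "torrunso" → prefix "torrun" already present; 2 new (s, o)
  "virovi" → prefix "viro" already present; 2 new (v, i)
  "torrunvenso" → prefix "torrun" already present; 5 new (v, e, n, s, o)
  "pasodeso" → prefix "pas" already present; 5 new (o, d, e, s, o)
  "romi" → 4 new (r, o, m, i)
  "ludor" → 5 new (l, u, d, o, r)
  "viropa" → prefix "viro" already present; 2 new (p, a)
  "linka" → prefix "l" already present; 4 new (i, n, k, a)
  "pata" → prefix "pa" already present; 2 new (t, a)
  "torrunpa" → prefix "torrun" already present; 2 new (p, a)
Total nodes = 9 + 7 + 5 + 8 + 0 + 5 + 7 + 9 + 3 + 2 + 2 + 5 + 5 + 4 + 5 + 2 + 4 + 2 + 2 = 86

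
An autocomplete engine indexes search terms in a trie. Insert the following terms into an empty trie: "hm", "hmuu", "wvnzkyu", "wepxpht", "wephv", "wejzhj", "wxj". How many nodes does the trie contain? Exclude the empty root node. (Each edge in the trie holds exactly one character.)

25

For each word, the new-node count is its length minus the longest prefix already in the trie:
  "hm" → 2 new (h, m)
  "hmuu" → prefix "hm" already present; 2 new (u, u)
  "wvnzkyu" → 7 new (w, v, n, z, k, y, u)
  "wepxpht" → prefix "w" already present; 6 new (e, p, x, p, h, t)
  "wephv" → prefix "wep" already present; 2 new (h, v)
  "wejzhj" → prefix "we" already present; 4 new (j, z, h, j)
  "wxj" → prefix "w" already present; 2 new (x, j)
Total nodes = 2 + 2 + 7 + 6 + 2 + 4 + 2 = 25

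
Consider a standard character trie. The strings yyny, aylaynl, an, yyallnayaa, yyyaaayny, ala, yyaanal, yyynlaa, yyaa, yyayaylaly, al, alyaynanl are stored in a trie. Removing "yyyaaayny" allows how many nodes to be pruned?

Walk "yyyaaayny" from the leaf back toward the root, removing each node that no remaining word uses.
The suffix "aaayny" (6 nodes) is used only by "yyyaaayny"; the node for "yyy" still has the child "n", so pruning stops there.
Nodes removed: 6

6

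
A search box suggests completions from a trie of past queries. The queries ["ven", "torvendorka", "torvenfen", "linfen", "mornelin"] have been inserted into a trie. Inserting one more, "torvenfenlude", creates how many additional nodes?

"torvenfen" is already a path in the trie; the remaining "lude" must be added.
New nodes needed: |"torvenfenlude"| − 9 = 13 − 9 = 4.

4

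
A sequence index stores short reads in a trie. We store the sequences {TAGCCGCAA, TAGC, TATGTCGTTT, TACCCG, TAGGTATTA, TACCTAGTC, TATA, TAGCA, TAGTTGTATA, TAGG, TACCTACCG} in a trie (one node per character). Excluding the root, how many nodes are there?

44

Insert word by word; a character creates a node only if that edge doesn't already exist:
  "TAGCCGCAA" → 9 new (T, A, G, C, C, G, C, A, A)
  "TAGC" → prefix "TAGC" already present; 0 new (none)
  "TATGTCGTTT" → prefix "TA" already present; 8 new (T, G, T, C, G, T, T, T)
  "TACCCG" → prefix "TA" already present; 4 new (C, C, C, G)
  "TAGGTATTA" → prefix "TAG" already present; 6 new (G, T, A, T, T, A)
  "TACCTAGTC" → prefix "TACC" already present; 5 new (T, A, G, T, C)
  "TATA" → prefix "TAT" already present; 1 new (A)
  "TAGCA" → prefix "TAGC" already present; 1 new (A)
  "TAGTTGTATA" → prefix "TAG" already present; 7 new (T, T, G, T, A, T, A)
  "TAGG" → prefix "TAGG" already present; 0 new (none)
  "TACCTACCG" → prefix "TACCTA" already present; 3 new (C, C, G)
Total nodes = 9 + 0 + 8 + 4 + 6 + 5 + 1 + 1 + 7 + 0 + 3 = 44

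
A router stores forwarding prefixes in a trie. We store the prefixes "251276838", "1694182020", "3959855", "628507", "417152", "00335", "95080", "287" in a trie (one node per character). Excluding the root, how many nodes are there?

50

Trace insertions, counting only characters that open a new branch:
  "251276838" → 9 new (2, 5, 1, 2, 7, 6, 8, 3, 8)
  "1694182020" → 10 new (1, 6, 9, 4, 1, 8, 2, 0, 2, 0)
  "3959855" → 7 new (3, 9, 5, 9, 8, 5, 5)
  "628507" → 6 new (6, 2, 8, 5, 0, 7)
  "417152" → 6 new (4, 1, 7, 1, 5, 2)
  "00335" → 5 new (0, 0, 3, 3, 5)
  "95080" → 5 new (9, 5, 0, 8, 0)
  "287" → prefix "2" already present; 2 new (8, 7)
Total nodes = 9 + 10 + 7 + 6 + 6 + 5 + 5 + 2 = 50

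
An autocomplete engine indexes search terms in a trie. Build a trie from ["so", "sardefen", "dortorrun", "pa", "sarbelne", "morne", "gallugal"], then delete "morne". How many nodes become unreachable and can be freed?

After clearing the end-marker at "morne", prune upward until reaching a node still needed by another word.
No other word shares any prefix with "morne", so all 5 of its nodes go.
Nodes removed: 5

5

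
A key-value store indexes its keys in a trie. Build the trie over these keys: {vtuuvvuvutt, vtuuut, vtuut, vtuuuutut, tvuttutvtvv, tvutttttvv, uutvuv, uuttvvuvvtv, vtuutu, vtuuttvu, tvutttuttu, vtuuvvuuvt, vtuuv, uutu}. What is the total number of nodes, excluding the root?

Count nodes per top-level branch (shared prefixes stored once):
  't'-branch (tvutttttvv, tvutttuttu, tvuttutvtvv): 20 nodes
  'u'-branch (uuttvvuvvtv, uutu, uutvuv): 15 nodes
  'v'-branch (vtuut, vtuuttvu, vtuutu, vtuuut, vtuuuutut, vtuuv, vtuuvvuuvt, vtuuvvuvutt): 25 nodes
Sum: 60

60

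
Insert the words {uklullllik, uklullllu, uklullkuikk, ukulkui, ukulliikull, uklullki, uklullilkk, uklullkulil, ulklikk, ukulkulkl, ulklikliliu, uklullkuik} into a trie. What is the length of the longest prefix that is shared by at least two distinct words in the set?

The deepest shared node is where two words last agree before diverging.
e.g. "uklullkuik" and "uklullkuikk" share the prefix "uklullkuik" of length 10; no pair shares a longer one.
Longest shared-prefix length: 10

10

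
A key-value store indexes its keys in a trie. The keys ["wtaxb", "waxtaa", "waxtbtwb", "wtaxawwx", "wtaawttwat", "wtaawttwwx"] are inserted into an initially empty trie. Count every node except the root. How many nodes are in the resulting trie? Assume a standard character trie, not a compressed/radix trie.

For each word, the new-node count is its length minus the longest prefix already in the trie:
  "wtaxb" → 5 new (w, t, a, x, b)
  "waxtaa" → prefix "w" already present; 5 new (a, x, t, a, a)
  "waxtbtwb" → prefix "waxt" already present; 4 new (b, t, w, b)
  "wtaxawwx" → prefix "wtax" already present; 4 new (a, w, w, x)
  "wtaawttwat" → prefix "wta" already present; 7 new (a, w, t, t, w, a, t)
  "wtaawttwwx" → prefix "wtaawttw" already present; 2 new (w, x)
Total nodes = 5 + 5 + 4 + 4 + 7 + 2 = 27

27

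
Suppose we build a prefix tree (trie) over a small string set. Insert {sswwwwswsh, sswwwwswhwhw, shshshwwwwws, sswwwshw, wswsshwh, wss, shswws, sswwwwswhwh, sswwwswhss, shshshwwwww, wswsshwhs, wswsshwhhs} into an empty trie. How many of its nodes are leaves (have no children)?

A leaf is a node with no children — equivalently, the end of a word that is not a proper prefix of any other stored word.
Those words: "shshshwwwwws", "shswws", "sswwwshw", "sswwwswhss", "sswwwwswhwhw", "sswwwwswsh", "wss", "wswsshwhhs", "wswsshwhs"
Leaf count: 9

9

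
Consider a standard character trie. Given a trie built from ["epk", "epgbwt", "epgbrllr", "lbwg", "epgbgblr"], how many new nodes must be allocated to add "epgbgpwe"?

"epgbg" is already a path in the trie; the remaining "pwe" must be added.
So 8 − 5 = 3 new nodes.

3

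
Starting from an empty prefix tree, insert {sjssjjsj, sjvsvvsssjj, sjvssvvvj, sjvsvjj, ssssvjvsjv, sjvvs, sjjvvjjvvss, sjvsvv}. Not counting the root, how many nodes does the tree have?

44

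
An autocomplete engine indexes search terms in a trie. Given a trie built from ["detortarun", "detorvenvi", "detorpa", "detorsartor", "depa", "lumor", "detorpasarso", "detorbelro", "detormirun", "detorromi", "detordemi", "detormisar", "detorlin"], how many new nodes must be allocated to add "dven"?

3

The longest prefix of "dven" already in the trie is "d" (length 1).
So 4 − 1 = 3 new nodes.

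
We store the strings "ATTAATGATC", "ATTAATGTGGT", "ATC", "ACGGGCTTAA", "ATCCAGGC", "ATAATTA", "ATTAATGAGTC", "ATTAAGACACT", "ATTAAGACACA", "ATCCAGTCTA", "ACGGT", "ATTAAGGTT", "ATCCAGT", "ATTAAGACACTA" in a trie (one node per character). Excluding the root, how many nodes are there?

Insert word by word; a character creates a node only if that edge doesn't already exist:
  "ATTAATGATC" → 10 new (A, T, T, A, A, T, G, A, T, C)
  "ATTAATGTGGT" → prefix "ATTAATG" already present; 4 new (T, G, G, T)
  "ATC" → prefix "AT" already present; 1 new (C)
  "ACGGGCTTAA" → prefix "A" already present; 9 new (C, G, G, G, C, T, T, A, A)
  "ATCCAGGC" → prefix "ATC" already present; 5 new (C, A, G, G, C)
  "ATAATTA" → prefix "AT" already present; 5 new (A, A, T, T, A)
  "ATTAATGAGTC" → prefix "ATTAATGA" already present; 3 new (G, T, C)
  "ATTAAGACACT" → prefix "ATTAA" already present; 6 new (G, A, C, A, C, T)
  "ATTAAGACACA" → prefix "ATTAAGACAC" already present; 1 new (A)
  "ATCCAGTCTA" → prefix "ATCCAG" already present; 4 new (T, C, T, A)
  "ACGGT" → prefix "ACGG" already present; 1 new (T)
  "ATTAAGGTT" → prefix "ATTAAG" already present; 3 new (G, T, T)
  "ATCCAGT" → prefix "ATCCAGT" already present; 0 new (none)
  "ATTAAGACACTA" → prefix "ATTAAGACACT" already present; 1 new (A)
Total nodes = 10 + 4 + 1 + 9 + 5 + 5 + 3 + 6 + 1 + 4 + 1 + 3 + 0 + 1 = 53

53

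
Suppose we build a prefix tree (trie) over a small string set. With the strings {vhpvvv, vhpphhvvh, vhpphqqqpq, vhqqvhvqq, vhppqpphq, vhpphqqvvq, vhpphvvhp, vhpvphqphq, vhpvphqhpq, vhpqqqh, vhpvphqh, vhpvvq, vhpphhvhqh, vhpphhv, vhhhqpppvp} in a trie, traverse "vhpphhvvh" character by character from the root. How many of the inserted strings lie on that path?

2

Check each prefix of "vhpphhvvh" against the stored set — each match is an end-marker on the path.
Prefixes of the query that are stored words: "vhpphhv", "vhpphhvvh"
Count: 2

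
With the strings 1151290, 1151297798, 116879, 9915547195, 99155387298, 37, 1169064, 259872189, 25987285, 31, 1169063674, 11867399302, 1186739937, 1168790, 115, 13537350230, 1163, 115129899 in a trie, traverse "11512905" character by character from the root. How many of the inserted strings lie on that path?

2

Check each prefix of "11512905" against the stored set — each match is an end-marker on the path.
Prefixes of the query that are stored words: "115", "1151290"
Count: 2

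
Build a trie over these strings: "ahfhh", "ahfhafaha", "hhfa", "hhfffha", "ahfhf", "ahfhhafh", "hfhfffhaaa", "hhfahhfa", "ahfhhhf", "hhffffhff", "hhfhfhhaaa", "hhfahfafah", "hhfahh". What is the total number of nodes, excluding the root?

Count nodes per top-level branch (shared prefixes stored once):
  'a'-branch (ahfhafaha, ahfhf, ahfhh, ahfhhafh, ahfhhhf): 16 nodes
  'h'-branch (hfhfffhaaa, hhfa, hhfahfafah, hhfahh, hhfahhfa, hhffffhff, hhfffha, hhfhfhhaaa): 37 nodes
Sum: 53

53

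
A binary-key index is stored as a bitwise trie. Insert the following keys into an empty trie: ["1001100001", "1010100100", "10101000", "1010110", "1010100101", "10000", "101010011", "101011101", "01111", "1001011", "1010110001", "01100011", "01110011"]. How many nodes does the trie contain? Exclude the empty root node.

Count nodes per top-level branch (shared prefixes stored once):
  '0'-branch (01100011, 01110011, 01111): 14 nodes
  '1'-branch (10000, 1001011, 1001100001, 10101000, 1010100100, 1010100101, 101010011, 1010110, 1010110001, 101011101): 34 nodes
Sum: 48

48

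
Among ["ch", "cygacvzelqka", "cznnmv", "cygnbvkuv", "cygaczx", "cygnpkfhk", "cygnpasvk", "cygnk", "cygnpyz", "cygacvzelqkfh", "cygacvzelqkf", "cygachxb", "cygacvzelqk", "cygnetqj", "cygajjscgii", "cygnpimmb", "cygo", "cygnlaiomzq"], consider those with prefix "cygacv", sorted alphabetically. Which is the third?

cygacvzelqkf

DFS of the "cygacv" subtree visits, in order: "cygacvzelqk", "cygacvzelqka", "cygacvzelqkf", "cygacvzelqkfh"
The 3rd is cygacvzelqkf.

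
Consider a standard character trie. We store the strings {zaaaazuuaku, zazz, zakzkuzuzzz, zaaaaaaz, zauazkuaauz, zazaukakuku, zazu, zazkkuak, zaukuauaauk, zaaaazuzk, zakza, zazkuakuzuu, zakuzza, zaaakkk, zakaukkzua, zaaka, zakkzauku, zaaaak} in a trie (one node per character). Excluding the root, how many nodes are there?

For each word, the new-node count is its length minus the longest prefix already in the trie:
  "zaaaazuuaku" → 11 new (z, a, a, a, a, z, u, u, a, k, u)
  "zazz" → prefix "za" already present; 2 new (z, z)
  "zakzkuzuzzz" → prefix "za" already present; 9 new (k, z, k, u, z, u, z, z, z)
  "zaaaaaaz" → prefix "zaaaa" already present; 3 new (a, a, z)
  "zauazkuaauz" → prefix "za" already present; 9 new (u, a, z, k, u, a, a, u, z)
  "zazaukakuku" → prefix "zaz" already present; 8 new (a, u, k, a, k, u, k, u)
  "zazu" → prefix "zaz" already present; 1 new (u)
  "zazkkuak" → prefix "zaz" already present; 5 new (k, k, u, a, k)
  "zaukuauaauk" → prefix "zau" already present; 8 new (k, u, a, u, a, a, u, k)
  "zaaaazuzk" → prefix "zaaaazu" already present; 2 new (z, k)
  "zakza" → prefix "zakz" already present; 1 new (a)
  "zazkuakuzuu" → prefix "zazk" already present; 7 new (u, a, k, u, z, u, u)
  "zakuzza" → prefix "zak" already present; 4 new (u, z, z, a)
  "zaaakkk" → prefix "zaaa" already present; 3 new (k, k, k)
  "zakaukkzua" → prefix "zak" already present; 7 new (a, u, k, k, z, u, a)
  "zaaka" → prefix "zaa" already present; 2 new (k, a)
  "zakkzauku" → prefix "zak" already present; 6 new (k, z, a, u, k, u)
  "zaaaak" → prefix "zaaaa" already present; 1 new (k)
Total nodes = 11 + 2 + 9 + 3 + 9 + 8 + 1 + 5 + 8 + 2 + 1 + 7 + 4 + 3 + 7 + 2 + 6 + 1 = 89

89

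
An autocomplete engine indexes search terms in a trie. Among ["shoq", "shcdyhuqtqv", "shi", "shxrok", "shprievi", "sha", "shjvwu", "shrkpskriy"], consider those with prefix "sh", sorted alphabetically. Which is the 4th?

shjvwu

Filter for "sh…" and sort: "sha", "shcdyhuqtqv", "shi", "shjvwu", "shoq", "shprievi", "shrkpskriy", "shxrok"
Position 4: shjvwu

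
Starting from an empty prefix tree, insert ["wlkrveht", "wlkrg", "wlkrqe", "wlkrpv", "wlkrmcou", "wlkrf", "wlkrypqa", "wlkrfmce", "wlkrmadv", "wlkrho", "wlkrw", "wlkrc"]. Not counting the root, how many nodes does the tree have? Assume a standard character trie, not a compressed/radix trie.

32

Trace insertions, counting only characters that open a new branch:
  "wlkrveht" → 8 new (w, l, k, r, v, e, h, t)
  "wlkrg" → prefix "wlkr" already present; 1 new (g)
  "wlkrqe" → prefix "wlkr" already present; 2 new (q, e)
  "wlkrpv" → prefix "wlkr" already present; 2 new (p, v)
  "wlkrmcou" → prefix "wlkr" already present; 4 new (m, c, o, u)
  "wlkrf" → prefix "wlkr" already present; 1 new (f)
  "wlkrypqa" → prefix "wlkr" already present; 4 new (y, p, q, a)
  "wlkrfmce" → prefix "wlkrf" already present; 3 new (m, c, e)
  "wlkrmadv" → prefix "wlkrm" already present; 3 new (a, d, v)
  "wlkrho" → prefix "wlkr" already present; 2 new (h, o)
  "wlkrw" → prefix "wlkr" already present; 1 new (w)
  "wlkrc" → prefix "wlkr" already present; 1 new (c)
Total nodes = 8 + 1 + 2 + 2 + 4 + 1 + 4 + 3 + 3 + 2 + 1 + 1 = 32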